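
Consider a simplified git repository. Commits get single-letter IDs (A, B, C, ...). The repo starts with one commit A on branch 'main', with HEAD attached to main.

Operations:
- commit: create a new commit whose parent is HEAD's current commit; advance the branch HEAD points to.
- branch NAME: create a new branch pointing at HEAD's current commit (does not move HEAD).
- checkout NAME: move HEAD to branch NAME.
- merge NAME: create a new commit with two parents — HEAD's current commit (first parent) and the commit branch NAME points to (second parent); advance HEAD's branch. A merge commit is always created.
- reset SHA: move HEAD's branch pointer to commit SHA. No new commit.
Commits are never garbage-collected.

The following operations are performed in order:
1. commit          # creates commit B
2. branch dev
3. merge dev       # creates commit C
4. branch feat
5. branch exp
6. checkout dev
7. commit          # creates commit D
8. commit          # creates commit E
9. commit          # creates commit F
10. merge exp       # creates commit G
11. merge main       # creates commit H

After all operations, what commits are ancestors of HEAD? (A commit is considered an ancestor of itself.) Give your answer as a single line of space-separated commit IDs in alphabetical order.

Answer: A B C D E F G H

Derivation:
After op 1 (commit): HEAD=main@B [main=B]
After op 2 (branch): HEAD=main@B [dev=B main=B]
After op 3 (merge): HEAD=main@C [dev=B main=C]
After op 4 (branch): HEAD=main@C [dev=B feat=C main=C]
After op 5 (branch): HEAD=main@C [dev=B exp=C feat=C main=C]
After op 6 (checkout): HEAD=dev@B [dev=B exp=C feat=C main=C]
After op 7 (commit): HEAD=dev@D [dev=D exp=C feat=C main=C]
After op 8 (commit): HEAD=dev@E [dev=E exp=C feat=C main=C]
After op 9 (commit): HEAD=dev@F [dev=F exp=C feat=C main=C]
After op 10 (merge): HEAD=dev@G [dev=G exp=C feat=C main=C]
After op 11 (merge): HEAD=dev@H [dev=H exp=C feat=C main=C]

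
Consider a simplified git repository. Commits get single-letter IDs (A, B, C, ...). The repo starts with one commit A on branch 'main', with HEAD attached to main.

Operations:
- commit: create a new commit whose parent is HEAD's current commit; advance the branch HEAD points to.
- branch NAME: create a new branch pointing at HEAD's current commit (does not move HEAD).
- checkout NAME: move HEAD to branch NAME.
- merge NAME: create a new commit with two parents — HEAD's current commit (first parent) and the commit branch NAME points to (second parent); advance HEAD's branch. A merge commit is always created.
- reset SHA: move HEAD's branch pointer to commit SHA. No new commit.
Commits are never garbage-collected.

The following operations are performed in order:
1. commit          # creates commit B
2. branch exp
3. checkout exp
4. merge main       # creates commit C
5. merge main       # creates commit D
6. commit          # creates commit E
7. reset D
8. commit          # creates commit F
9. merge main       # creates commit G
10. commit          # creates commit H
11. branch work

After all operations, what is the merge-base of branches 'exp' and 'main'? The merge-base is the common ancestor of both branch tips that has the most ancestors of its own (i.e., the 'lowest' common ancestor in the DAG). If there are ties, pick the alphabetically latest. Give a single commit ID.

Answer: B

Derivation:
After op 1 (commit): HEAD=main@B [main=B]
After op 2 (branch): HEAD=main@B [exp=B main=B]
After op 3 (checkout): HEAD=exp@B [exp=B main=B]
After op 4 (merge): HEAD=exp@C [exp=C main=B]
After op 5 (merge): HEAD=exp@D [exp=D main=B]
After op 6 (commit): HEAD=exp@E [exp=E main=B]
After op 7 (reset): HEAD=exp@D [exp=D main=B]
After op 8 (commit): HEAD=exp@F [exp=F main=B]
After op 9 (merge): HEAD=exp@G [exp=G main=B]
After op 10 (commit): HEAD=exp@H [exp=H main=B]
After op 11 (branch): HEAD=exp@H [exp=H main=B work=H]
ancestors(exp=H): ['A', 'B', 'C', 'D', 'F', 'G', 'H']
ancestors(main=B): ['A', 'B']
common: ['A', 'B']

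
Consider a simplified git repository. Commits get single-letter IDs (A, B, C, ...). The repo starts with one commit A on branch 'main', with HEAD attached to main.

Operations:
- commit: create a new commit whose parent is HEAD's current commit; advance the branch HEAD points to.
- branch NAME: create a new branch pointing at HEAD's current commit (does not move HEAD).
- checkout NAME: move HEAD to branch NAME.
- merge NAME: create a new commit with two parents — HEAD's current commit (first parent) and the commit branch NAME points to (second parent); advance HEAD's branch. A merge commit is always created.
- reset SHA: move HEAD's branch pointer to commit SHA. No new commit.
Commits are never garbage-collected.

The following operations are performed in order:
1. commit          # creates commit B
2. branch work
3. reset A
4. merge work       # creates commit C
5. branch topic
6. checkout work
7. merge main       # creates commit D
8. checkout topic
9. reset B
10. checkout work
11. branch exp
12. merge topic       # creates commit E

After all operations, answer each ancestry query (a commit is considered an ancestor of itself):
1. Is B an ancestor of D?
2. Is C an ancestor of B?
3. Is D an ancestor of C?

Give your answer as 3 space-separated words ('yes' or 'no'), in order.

After op 1 (commit): HEAD=main@B [main=B]
After op 2 (branch): HEAD=main@B [main=B work=B]
After op 3 (reset): HEAD=main@A [main=A work=B]
After op 4 (merge): HEAD=main@C [main=C work=B]
After op 5 (branch): HEAD=main@C [main=C topic=C work=B]
After op 6 (checkout): HEAD=work@B [main=C topic=C work=B]
After op 7 (merge): HEAD=work@D [main=C topic=C work=D]
After op 8 (checkout): HEAD=topic@C [main=C topic=C work=D]
After op 9 (reset): HEAD=topic@B [main=C topic=B work=D]
After op 10 (checkout): HEAD=work@D [main=C topic=B work=D]
After op 11 (branch): HEAD=work@D [exp=D main=C topic=B work=D]
After op 12 (merge): HEAD=work@E [exp=D main=C topic=B work=E]
ancestors(D) = {A,B,C,D}; B in? yes
ancestors(B) = {A,B}; C in? no
ancestors(C) = {A,B,C}; D in? no

Answer: yes no no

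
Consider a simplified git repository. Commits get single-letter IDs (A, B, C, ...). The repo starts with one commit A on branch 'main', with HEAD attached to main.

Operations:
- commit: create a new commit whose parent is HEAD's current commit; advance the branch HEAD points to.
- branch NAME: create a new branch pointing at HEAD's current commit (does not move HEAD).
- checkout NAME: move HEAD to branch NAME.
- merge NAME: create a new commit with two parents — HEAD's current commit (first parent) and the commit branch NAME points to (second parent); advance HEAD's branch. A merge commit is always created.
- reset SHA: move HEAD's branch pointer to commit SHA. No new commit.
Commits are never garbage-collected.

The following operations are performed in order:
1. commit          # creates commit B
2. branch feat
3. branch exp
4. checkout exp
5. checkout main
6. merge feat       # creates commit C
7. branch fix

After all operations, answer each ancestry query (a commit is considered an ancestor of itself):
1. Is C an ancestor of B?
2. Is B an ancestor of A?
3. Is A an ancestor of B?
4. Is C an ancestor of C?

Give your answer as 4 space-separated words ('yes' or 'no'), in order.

Answer: no no yes yes

Derivation:
After op 1 (commit): HEAD=main@B [main=B]
After op 2 (branch): HEAD=main@B [feat=B main=B]
After op 3 (branch): HEAD=main@B [exp=B feat=B main=B]
After op 4 (checkout): HEAD=exp@B [exp=B feat=B main=B]
After op 5 (checkout): HEAD=main@B [exp=B feat=B main=B]
After op 6 (merge): HEAD=main@C [exp=B feat=B main=C]
After op 7 (branch): HEAD=main@C [exp=B feat=B fix=C main=C]
ancestors(B) = {A,B}; C in? no
ancestors(A) = {A}; B in? no
ancestors(B) = {A,B}; A in? yes
ancestors(C) = {A,B,C}; C in? yes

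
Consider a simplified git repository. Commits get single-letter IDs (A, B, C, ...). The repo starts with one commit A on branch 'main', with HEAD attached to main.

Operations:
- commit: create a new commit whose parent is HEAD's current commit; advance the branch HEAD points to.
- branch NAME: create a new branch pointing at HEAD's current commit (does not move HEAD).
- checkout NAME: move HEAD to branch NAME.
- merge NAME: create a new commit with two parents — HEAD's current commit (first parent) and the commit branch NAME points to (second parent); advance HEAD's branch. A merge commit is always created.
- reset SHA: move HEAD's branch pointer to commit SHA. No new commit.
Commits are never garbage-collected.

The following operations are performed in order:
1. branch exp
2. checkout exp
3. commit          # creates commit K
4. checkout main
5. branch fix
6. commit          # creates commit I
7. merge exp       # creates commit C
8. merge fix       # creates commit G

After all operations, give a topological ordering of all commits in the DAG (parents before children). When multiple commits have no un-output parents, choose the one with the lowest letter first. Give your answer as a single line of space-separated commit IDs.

Answer: A I K C G

Derivation:
After op 1 (branch): HEAD=main@A [exp=A main=A]
After op 2 (checkout): HEAD=exp@A [exp=A main=A]
After op 3 (commit): HEAD=exp@K [exp=K main=A]
After op 4 (checkout): HEAD=main@A [exp=K main=A]
After op 5 (branch): HEAD=main@A [exp=K fix=A main=A]
After op 6 (commit): HEAD=main@I [exp=K fix=A main=I]
After op 7 (merge): HEAD=main@C [exp=K fix=A main=C]
After op 8 (merge): HEAD=main@G [exp=K fix=A main=G]
commit A: parents=[]
commit C: parents=['I', 'K']
commit G: parents=['C', 'A']
commit I: parents=['A']
commit K: parents=['A']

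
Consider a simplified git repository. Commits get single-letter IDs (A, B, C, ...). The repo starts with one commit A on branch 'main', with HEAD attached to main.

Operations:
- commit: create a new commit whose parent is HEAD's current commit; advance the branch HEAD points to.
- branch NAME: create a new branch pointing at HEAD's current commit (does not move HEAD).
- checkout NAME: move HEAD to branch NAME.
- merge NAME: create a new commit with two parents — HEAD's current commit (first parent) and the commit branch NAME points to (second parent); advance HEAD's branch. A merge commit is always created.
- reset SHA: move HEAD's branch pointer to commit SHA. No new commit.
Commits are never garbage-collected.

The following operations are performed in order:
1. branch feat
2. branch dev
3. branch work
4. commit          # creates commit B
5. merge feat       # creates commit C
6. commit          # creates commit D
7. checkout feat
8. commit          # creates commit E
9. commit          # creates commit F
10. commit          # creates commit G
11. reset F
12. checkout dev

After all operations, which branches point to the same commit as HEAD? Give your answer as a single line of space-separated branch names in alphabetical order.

Answer: dev work

Derivation:
After op 1 (branch): HEAD=main@A [feat=A main=A]
After op 2 (branch): HEAD=main@A [dev=A feat=A main=A]
After op 3 (branch): HEAD=main@A [dev=A feat=A main=A work=A]
After op 4 (commit): HEAD=main@B [dev=A feat=A main=B work=A]
After op 5 (merge): HEAD=main@C [dev=A feat=A main=C work=A]
After op 6 (commit): HEAD=main@D [dev=A feat=A main=D work=A]
After op 7 (checkout): HEAD=feat@A [dev=A feat=A main=D work=A]
After op 8 (commit): HEAD=feat@E [dev=A feat=E main=D work=A]
After op 9 (commit): HEAD=feat@F [dev=A feat=F main=D work=A]
After op 10 (commit): HEAD=feat@G [dev=A feat=G main=D work=A]
After op 11 (reset): HEAD=feat@F [dev=A feat=F main=D work=A]
After op 12 (checkout): HEAD=dev@A [dev=A feat=F main=D work=A]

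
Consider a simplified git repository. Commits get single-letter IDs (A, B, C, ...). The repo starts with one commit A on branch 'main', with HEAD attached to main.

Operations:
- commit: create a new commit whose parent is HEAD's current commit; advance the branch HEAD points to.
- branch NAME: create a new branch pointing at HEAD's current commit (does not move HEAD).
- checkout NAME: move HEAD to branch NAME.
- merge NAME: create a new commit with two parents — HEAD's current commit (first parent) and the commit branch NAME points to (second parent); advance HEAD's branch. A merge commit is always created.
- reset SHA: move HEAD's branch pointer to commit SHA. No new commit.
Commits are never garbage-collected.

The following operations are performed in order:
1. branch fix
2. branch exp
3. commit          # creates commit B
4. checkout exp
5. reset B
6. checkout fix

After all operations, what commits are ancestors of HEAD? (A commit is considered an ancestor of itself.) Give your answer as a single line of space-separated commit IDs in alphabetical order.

Answer: A

Derivation:
After op 1 (branch): HEAD=main@A [fix=A main=A]
After op 2 (branch): HEAD=main@A [exp=A fix=A main=A]
After op 3 (commit): HEAD=main@B [exp=A fix=A main=B]
After op 4 (checkout): HEAD=exp@A [exp=A fix=A main=B]
After op 5 (reset): HEAD=exp@B [exp=B fix=A main=B]
After op 6 (checkout): HEAD=fix@A [exp=B fix=A main=B]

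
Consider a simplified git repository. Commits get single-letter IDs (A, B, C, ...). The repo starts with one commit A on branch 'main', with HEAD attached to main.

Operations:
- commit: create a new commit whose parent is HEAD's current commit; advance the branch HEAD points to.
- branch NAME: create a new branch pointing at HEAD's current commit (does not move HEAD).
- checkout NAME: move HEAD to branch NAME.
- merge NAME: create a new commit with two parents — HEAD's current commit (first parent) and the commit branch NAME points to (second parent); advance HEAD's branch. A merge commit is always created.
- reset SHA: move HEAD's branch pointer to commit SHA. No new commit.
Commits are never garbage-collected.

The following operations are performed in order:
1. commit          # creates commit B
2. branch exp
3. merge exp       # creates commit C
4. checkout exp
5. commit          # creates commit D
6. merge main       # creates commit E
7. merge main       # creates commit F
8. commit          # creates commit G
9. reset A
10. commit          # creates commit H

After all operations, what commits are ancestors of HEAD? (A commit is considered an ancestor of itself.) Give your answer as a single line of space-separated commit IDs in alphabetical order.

After op 1 (commit): HEAD=main@B [main=B]
After op 2 (branch): HEAD=main@B [exp=B main=B]
After op 3 (merge): HEAD=main@C [exp=B main=C]
After op 4 (checkout): HEAD=exp@B [exp=B main=C]
After op 5 (commit): HEAD=exp@D [exp=D main=C]
After op 6 (merge): HEAD=exp@E [exp=E main=C]
After op 7 (merge): HEAD=exp@F [exp=F main=C]
After op 8 (commit): HEAD=exp@G [exp=G main=C]
After op 9 (reset): HEAD=exp@A [exp=A main=C]
After op 10 (commit): HEAD=exp@H [exp=H main=C]

Answer: A H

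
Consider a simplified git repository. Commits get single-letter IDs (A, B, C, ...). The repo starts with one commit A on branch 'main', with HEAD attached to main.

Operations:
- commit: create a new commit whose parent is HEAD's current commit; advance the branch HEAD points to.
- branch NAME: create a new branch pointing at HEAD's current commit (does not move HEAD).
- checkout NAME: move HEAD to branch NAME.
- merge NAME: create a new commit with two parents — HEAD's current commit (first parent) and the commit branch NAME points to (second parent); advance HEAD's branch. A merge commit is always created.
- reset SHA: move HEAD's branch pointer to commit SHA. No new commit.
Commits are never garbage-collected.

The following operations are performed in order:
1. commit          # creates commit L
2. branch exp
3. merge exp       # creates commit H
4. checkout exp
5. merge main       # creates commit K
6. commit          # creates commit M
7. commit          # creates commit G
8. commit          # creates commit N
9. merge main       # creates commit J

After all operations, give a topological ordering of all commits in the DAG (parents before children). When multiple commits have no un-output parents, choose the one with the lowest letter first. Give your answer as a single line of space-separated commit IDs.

After op 1 (commit): HEAD=main@L [main=L]
After op 2 (branch): HEAD=main@L [exp=L main=L]
After op 3 (merge): HEAD=main@H [exp=L main=H]
After op 4 (checkout): HEAD=exp@L [exp=L main=H]
After op 5 (merge): HEAD=exp@K [exp=K main=H]
After op 6 (commit): HEAD=exp@M [exp=M main=H]
After op 7 (commit): HEAD=exp@G [exp=G main=H]
After op 8 (commit): HEAD=exp@N [exp=N main=H]
After op 9 (merge): HEAD=exp@J [exp=J main=H]
commit A: parents=[]
commit G: parents=['M']
commit H: parents=['L', 'L']
commit J: parents=['N', 'H']
commit K: parents=['L', 'H']
commit L: parents=['A']
commit M: parents=['K']
commit N: parents=['G']

Answer: A L H K M G N J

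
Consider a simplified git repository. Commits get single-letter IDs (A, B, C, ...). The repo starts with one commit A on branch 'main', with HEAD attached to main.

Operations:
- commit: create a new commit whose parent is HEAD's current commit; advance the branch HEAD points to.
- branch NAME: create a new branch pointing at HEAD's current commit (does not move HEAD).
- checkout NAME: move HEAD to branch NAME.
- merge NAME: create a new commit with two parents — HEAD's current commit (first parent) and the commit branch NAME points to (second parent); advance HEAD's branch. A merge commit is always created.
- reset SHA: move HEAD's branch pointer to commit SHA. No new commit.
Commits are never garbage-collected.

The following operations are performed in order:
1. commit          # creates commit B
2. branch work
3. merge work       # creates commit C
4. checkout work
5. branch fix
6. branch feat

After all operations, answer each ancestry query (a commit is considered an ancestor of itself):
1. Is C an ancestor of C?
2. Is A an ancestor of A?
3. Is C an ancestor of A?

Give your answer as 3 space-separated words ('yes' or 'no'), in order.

After op 1 (commit): HEAD=main@B [main=B]
After op 2 (branch): HEAD=main@B [main=B work=B]
After op 3 (merge): HEAD=main@C [main=C work=B]
After op 4 (checkout): HEAD=work@B [main=C work=B]
After op 5 (branch): HEAD=work@B [fix=B main=C work=B]
After op 6 (branch): HEAD=work@B [feat=B fix=B main=C work=B]
ancestors(C) = {A,B,C}; C in? yes
ancestors(A) = {A}; A in? yes
ancestors(A) = {A}; C in? no

Answer: yes yes no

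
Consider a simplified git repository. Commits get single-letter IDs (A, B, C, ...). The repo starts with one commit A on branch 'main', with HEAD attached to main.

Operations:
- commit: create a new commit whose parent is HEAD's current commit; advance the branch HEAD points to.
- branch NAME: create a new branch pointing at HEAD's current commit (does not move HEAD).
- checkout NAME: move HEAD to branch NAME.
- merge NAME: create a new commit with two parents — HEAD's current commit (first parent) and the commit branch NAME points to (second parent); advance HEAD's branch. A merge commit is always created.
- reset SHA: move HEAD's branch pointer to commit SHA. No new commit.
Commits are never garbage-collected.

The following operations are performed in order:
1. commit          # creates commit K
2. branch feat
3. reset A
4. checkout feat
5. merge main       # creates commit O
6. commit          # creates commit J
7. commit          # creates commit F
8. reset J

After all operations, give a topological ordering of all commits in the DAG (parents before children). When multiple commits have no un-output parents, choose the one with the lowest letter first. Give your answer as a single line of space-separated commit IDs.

After op 1 (commit): HEAD=main@K [main=K]
After op 2 (branch): HEAD=main@K [feat=K main=K]
After op 3 (reset): HEAD=main@A [feat=K main=A]
After op 4 (checkout): HEAD=feat@K [feat=K main=A]
After op 5 (merge): HEAD=feat@O [feat=O main=A]
After op 6 (commit): HEAD=feat@J [feat=J main=A]
After op 7 (commit): HEAD=feat@F [feat=F main=A]
After op 8 (reset): HEAD=feat@J [feat=J main=A]
commit A: parents=[]
commit F: parents=['J']
commit J: parents=['O']
commit K: parents=['A']
commit O: parents=['K', 'A']

Answer: A K O J F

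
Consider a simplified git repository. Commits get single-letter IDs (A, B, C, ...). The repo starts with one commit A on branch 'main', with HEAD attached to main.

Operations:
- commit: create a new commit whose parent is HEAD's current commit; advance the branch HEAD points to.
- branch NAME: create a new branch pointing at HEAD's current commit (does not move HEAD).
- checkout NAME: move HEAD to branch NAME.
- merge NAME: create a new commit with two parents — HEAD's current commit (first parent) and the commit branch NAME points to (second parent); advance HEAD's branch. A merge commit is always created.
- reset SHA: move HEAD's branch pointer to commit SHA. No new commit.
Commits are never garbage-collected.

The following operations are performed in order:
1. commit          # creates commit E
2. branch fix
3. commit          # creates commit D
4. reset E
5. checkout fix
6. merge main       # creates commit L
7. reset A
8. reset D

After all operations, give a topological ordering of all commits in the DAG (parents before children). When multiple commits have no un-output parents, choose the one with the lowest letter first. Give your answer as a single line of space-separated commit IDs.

After op 1 (commit): HEAD=main@E [main=E]
After op 2 (branch): HEAD=main@E [fix=E main=E]
After op 3 (commit): HEAD=main@D [fix=E main=D]
After op 4 (reset): HEAD=main@E [fix=E main=E]
After op 5 (checkout): HEAD=fix@E [fix=E main=E]
After op 6 (merge): HEAD=fix@L [fix=L main=E]
After op 7 (reset): HEAD=fix@A [fix=A main=E]
After op 8 (reset): HEAD=fix@D [fix=D main=E]
commit A: parents=[]
commit D: parents=['E']
commit E: parents=['A']
commit L: parents=['E', 'E']

Answer: A E D L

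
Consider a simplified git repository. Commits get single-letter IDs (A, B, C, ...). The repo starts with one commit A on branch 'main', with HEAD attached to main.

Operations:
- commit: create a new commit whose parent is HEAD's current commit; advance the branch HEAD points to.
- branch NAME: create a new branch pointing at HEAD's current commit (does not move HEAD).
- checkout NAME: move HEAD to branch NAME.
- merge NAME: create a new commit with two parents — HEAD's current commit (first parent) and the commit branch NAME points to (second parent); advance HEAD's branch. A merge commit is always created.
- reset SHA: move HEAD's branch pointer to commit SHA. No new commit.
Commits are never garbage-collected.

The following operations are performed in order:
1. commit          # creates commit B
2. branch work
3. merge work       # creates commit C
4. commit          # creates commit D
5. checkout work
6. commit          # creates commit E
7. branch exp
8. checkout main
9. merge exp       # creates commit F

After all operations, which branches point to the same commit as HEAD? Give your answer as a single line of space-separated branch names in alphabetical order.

Answer: main

Derivation:
After op 1 (commit): HEAD=main@B [main=B]
After op 2 (branch): HEAD=main@B [main=B work=B]
After op 3 (merge): HEAD=main@C [main=C work=B]
After op 4 (commit): HEAD=main@D [main=D work=B]
After op 5 (checkout): HEAD=work@B [main=D work=B]
After op 6 (commit): HEAD=work@E [main=D work=E]
After op 7 (branch): HEAD=work@E [exp=E main=D work=E]
After op 8 (checkout): HEAD=main@D [exp=E main=D work=E]
After op 9 (merge): HEAD=main@F [exp=E main=F work=E]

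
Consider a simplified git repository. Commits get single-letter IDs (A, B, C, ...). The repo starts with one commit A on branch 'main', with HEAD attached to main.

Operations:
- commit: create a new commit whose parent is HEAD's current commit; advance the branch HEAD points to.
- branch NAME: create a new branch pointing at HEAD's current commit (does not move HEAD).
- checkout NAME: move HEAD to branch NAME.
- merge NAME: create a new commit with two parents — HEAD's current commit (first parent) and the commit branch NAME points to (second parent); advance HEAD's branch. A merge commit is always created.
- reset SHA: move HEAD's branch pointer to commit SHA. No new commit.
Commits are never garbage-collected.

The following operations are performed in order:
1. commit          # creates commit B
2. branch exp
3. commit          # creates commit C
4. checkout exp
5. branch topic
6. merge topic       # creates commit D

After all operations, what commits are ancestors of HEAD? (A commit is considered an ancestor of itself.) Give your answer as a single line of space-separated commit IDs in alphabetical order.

After op 1 (commit): HEAD=main@B [main=B]
After op 2 (branch): HEAD=main@B [exp=B main=B]
After op 3 (commit): HEAD=main@C [exp=B main=C]
After op 4 (checkout): HEAD=exp@B [exp=B main=C]
After op 5 (branch): HEAD=exp@B [exp=B main=C topic=B]
After op 6 (merge): HEAD=exp@D [exp=D main=C topic=B]

Answer: A B D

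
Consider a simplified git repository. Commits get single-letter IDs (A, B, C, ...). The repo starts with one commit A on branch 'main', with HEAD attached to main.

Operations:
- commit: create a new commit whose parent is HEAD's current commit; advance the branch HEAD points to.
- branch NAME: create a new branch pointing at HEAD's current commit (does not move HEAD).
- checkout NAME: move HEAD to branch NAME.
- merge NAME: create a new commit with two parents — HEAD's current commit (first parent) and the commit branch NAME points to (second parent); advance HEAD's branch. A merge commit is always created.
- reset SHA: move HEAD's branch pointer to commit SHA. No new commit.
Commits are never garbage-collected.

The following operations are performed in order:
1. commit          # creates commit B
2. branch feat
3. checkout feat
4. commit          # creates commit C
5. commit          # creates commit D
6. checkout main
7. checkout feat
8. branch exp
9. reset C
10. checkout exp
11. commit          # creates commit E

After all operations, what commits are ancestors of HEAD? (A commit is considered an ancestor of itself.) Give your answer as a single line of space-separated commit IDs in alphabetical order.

Answer: A B C D E

Derivation:
After op 1 (commit): HEAD=main@B [main=B]
After op 2 (branch): HEAD=main@B [feat=B main=B]
After op 3 (checkout): HEAD=feat@B [feat=B main=B]
After op 4 (commit): HEAD=feat@C [feat=C main=B]
After op 5 (commit): HEAD=feat@D [feat=D main=B]
After op 6 (checkout): HEAD=main@B [feat=D main=B]
After op 7 (checkout): HEAD=feat@D [feat=D main=B]
After op 8 (branch): HEAD=feat@D [exp=D feat=D main=B]
After op 9 (reset): HEAD=feat@C [exp=D feat=C main=B]
After op 10 (checkout): HEAD=exp@D [exp=D feat=C main=B]
After op 11 (commit): HEAD=exp@E [exp=E feat=C main=B]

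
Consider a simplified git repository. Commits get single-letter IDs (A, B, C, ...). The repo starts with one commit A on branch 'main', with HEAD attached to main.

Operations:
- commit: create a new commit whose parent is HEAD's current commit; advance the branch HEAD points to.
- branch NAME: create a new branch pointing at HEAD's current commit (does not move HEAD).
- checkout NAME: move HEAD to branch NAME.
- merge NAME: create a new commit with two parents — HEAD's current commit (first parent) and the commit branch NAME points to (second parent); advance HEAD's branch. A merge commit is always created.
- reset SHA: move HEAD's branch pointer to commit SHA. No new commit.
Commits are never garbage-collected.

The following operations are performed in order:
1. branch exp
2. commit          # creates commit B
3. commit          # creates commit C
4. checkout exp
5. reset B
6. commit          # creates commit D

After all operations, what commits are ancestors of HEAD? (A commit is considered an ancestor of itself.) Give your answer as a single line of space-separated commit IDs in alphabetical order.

After op 1 (branch): HEAD=main@A [exp=A main=A]
After op 2 (commit): HEAD=main@B [exp=A main=B]
After op 3 (commit): HEAD=main@C [exp=A main=C]
After op 4 (checkout): HEAD=exp@A [exp=A main=C]
After op 5 (reset): HEAD=exp@B [exp=B main=C]
After op 6 (commit): HEAD=exp@D [exp=D main=C]

Answer: A B D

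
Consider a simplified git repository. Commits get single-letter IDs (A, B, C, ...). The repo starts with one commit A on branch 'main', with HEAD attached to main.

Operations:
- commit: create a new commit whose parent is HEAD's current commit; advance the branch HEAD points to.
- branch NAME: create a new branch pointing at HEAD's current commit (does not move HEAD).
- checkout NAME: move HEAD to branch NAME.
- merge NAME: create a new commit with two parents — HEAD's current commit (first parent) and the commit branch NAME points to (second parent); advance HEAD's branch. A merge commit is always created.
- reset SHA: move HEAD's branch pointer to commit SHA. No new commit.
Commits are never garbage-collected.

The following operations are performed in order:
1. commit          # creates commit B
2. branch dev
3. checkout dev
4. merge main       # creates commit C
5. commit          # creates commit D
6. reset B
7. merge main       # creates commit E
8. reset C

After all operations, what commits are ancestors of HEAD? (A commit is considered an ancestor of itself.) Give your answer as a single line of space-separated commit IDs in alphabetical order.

Answer: A B C

Derivation:
After op 1 (commit): HEAD=main@B [main=B]
After op 2 (branch): HEAD=main@B [dev=B main=B]
After op 3 (checkout): HEAD=dev@B [dev=B main=B]
After op 4 (merge): HEAD=dev@C [dev=C main=B]
After op 5 (commit): HEAD=dev@D [dev=D main=B]
After op 6 (reset): HEAD=dev@B [dev=B main=B]
After op 7 (merge): HEAD=dev@E [dev=E main=B]
After op 8 (reset): HEAD=dev@C [dev=C main=B]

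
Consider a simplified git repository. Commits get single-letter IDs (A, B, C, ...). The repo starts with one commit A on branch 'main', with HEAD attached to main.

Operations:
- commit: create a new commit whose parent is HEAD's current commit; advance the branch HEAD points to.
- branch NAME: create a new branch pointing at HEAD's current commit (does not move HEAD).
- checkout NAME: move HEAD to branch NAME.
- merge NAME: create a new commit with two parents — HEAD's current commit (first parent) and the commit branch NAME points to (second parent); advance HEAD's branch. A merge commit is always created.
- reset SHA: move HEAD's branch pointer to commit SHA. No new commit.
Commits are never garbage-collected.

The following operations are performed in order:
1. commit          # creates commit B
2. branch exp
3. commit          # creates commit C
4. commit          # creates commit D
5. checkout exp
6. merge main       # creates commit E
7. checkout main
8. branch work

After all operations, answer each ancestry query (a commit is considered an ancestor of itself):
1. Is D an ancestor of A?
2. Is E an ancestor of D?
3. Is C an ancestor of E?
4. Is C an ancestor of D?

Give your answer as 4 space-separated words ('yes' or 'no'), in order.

Answer: no no yes yes

Derivation:
After op 1 (commit): HEAD=main@B [main=B]
After op 2 (branch): HEAD=main@B [exp=B main=B]
After op 3 (commit): HEAD=main@C [exp=B main=C]
After op 4 (commit): HEAD=main@D [exp=B main=D]
After op 5 (checkout): HEAD=exp@B [exp=B main=D]
After op 6 (merge): HEAD=exp@E [exp=E main=D]
After op 7 (checkout): HEAD=main@D [exp=E main=D]
After op 8 (branch): HEAD=main@D [exp=E main=D work=D]
ancestors(A) = {A}; D in? no
ancestors(D) = {A,B,C,D}; E in? no
ancestors(E) = {A,B,C,D,E}; C in? yes
ancestors(D) = {A,B,C,D}; C in? yes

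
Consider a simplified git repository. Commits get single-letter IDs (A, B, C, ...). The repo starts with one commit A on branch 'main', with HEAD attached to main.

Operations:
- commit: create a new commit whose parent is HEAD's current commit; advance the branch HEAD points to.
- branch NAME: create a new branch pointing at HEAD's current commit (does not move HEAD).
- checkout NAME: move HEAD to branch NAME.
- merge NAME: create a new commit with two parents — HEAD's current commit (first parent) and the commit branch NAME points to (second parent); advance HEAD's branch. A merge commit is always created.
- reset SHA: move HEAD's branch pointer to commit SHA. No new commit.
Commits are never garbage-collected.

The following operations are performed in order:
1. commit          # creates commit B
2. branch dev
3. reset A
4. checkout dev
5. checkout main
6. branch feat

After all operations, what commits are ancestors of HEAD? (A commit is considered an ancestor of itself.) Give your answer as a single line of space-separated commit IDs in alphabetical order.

Answer: A

Derivation:
After op 1 (commit): HEAD=main@B [main=B]
After op 2 (branch): HEAD=main@B [dev=B main=B]
After op 3 (reset): HEAD=main@A [dev=B main=A]
After op 4 (checkout): HEAD=dev@B [dev=B main=A]
After op 5 (checkout): HEAD=main@A [dev=B main=A]
After op 6 (branch): HEAD=main@A [dev=B feat=A main=A]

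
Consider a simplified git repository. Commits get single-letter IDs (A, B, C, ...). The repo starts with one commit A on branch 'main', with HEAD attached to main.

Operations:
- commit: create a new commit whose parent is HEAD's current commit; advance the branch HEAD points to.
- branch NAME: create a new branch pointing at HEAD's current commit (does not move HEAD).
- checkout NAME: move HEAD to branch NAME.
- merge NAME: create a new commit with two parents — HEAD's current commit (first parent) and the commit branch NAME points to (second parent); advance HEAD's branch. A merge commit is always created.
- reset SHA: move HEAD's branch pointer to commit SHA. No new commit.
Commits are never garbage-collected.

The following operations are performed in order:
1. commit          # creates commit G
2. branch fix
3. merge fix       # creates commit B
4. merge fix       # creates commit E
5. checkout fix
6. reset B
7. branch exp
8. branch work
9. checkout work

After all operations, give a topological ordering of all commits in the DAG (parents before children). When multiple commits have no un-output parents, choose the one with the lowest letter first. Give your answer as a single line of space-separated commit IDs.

Answer: A G B E

Derivation:
After op 1 (commit): HEAD=main@G [main=G]
After op 2 (branch): HEAD=main@G [fix=G main=G]
After op 3 (merge): HEAD=main@B [fix=G main=B]
After op 4 (merge): HEAD=main@E [fix=G main=E]
After op 5 (checkout): HEAD=fix@G [fix=G main=E]
After op 6 (reset): HEAD=fix@B [fix=B main=E]
After op 7 (branch): HEAD=fix@B [exp=B fix=B main=E]
After op 8 (branch): HEAD=fix@B [exp=B fix=B main=E work=B]
After op 9 (checkout): HEAD=work@B [exp=B fix=B main=E work=B]
commit A: parents=[]
commit B: parents=['G', 'G']
commit E: parents=['B', 'G']
commit G: parents=['A']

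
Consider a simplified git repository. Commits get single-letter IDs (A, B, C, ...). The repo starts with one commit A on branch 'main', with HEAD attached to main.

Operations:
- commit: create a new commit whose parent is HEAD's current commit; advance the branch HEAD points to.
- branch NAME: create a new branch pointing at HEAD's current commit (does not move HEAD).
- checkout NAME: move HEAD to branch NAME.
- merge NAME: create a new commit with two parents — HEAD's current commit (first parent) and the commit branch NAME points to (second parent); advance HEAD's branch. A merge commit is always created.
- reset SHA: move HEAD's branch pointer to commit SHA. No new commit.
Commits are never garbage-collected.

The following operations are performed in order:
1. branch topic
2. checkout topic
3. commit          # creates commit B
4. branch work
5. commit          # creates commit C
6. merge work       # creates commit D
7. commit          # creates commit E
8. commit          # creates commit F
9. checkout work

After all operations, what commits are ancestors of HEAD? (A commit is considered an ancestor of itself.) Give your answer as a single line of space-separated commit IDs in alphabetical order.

Answer: A B

Derivation:
After op 1 (branch): HEAD=main@A [main=A topic=A]
After op 2 (checkout): HEAD=topic@A [main=A topic=A]
After op 3 (commit): HEAD=topic@B [main=A topic=B]
After op 4 (branch): HEAD=topic@B [main=A topic=B work=B]
After op 5 (commit): HEAD=topic@C [main=A topic=C work=B]
After op 6 (merge): HEAD=topic@D [main=A topic=D work=B]
After op 7 (commit): HEAD=topic@E [main=A topic=E work=B]
After op 8 (commit): HEAD=topic@F [main=A topic=F work=B]
After op 9 (checkout): HEAD=work@B [main=A topic=F work=B]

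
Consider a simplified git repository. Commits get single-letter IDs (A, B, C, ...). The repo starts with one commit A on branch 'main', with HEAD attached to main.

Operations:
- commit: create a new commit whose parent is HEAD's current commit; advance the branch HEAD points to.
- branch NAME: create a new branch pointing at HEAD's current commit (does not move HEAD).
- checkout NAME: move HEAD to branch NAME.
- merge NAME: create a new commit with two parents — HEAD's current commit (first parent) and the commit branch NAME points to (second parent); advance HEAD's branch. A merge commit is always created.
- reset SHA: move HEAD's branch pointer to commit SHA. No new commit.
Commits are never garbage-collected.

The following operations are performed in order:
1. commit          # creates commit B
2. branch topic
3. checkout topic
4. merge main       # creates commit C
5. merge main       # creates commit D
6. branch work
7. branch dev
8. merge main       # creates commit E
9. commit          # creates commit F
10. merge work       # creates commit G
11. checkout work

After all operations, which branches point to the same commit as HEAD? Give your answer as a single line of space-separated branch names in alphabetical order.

After op 1 (commit): HEAD=main@B [main=B]
After op 2 (branch): HEAD=main@B [main=B topic=B]
After op 3 (checkout): HEAD=topic@B [main=B topic=B]
After op 4 (merge): HEAD=topic@C [main=B topic=C]
After op 5 (merge): HEAD=topic@D [main=B topic=D]
After op 6 (branch): HEAD=topic@D [main=B topic=D work=D]
After op 7 (branch): HEAD=topic@D [dev=D main=B topic=D work=D]
After op 8 (merge): HEAD=topic@E [dev=D main=B topic=E work=D]
After op 9 (commit): HEAD=topic@F [dev=D main=B topic=F work=D]
After op 10 (merge): HEAD=topic@G [dev=D main=B topic=G work=D]
After op 11 (checkout): HEAD=work@D [dev=D main=B topic=G work=D]

Answer: dev work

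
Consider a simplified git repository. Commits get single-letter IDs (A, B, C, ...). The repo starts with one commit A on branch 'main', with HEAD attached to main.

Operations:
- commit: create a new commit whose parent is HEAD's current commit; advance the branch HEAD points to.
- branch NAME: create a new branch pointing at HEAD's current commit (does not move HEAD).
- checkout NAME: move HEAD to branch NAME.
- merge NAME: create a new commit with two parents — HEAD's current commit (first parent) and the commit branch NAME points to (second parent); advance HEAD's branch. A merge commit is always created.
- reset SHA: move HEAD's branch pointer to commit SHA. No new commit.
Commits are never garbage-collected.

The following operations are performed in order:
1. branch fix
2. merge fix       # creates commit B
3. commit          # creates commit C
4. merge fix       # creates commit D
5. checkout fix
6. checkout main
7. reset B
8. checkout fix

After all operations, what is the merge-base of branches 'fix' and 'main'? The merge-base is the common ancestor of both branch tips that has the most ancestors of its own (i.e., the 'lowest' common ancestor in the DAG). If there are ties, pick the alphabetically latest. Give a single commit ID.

Answer: A

Derivation:
After op 1 (branch): HEAD=main@A [fix=A main=A]
After op 2 (merge): HEAD=main@B [fix=A main=B]
After op 3 (commit): HEAD=main@C [fix=A main=C]
After op 4 (merge): HEAD=main@D [fix=A main=D]
After op 5 (checkout): HEAD=fix@A [fix=A main=D]
After op 6 (checkout): HEAD=main@D [fix=A main=D]
After op 7 (reset): HEAD=main@B [fix=A main=B]
After op 8 (checkout): HEAD=fix@A [fix=A main=B]
ancestors(fix=A): ['A']
ancestors(main=B): ['A', 'B']
common: ['A']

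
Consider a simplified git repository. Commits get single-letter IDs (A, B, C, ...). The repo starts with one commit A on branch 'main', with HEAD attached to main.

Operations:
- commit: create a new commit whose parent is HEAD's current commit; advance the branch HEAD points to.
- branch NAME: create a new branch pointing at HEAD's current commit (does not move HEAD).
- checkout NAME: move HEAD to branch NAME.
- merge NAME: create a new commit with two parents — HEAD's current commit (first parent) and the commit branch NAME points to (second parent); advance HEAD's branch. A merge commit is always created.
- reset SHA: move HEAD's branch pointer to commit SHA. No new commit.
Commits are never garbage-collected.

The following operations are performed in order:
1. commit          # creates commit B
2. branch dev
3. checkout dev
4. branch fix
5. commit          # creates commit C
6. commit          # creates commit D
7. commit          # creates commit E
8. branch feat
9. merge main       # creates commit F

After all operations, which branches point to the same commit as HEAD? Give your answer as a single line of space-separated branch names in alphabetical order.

After op 1 (commit): HEAD=main@B [main=B]
After op 2 (branch): HEAD=main@B [dev=B main=B]
After op 3 (checkout): HEAD=dev@B [dev=B main=B]
After op 4 (branch): HEAD=dev@B [dev=B fix=B main=B]
After op 5 (commit): HEAD=dev@C [dev=C fix=B main=B]
After op 6 (commit): HEAD=dev@D [dev=D fix=B main=B]
After op 7 (commit): HEAD=dev@E [dev=E fix=B main=B]
After op 8 (branch): HEAD=dev@E [dev=E feat=E fix=B main=B]
After op 9 (merge): HEAD=dev@F [dev=F feat=E fix=B main=B]

Answer: dev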